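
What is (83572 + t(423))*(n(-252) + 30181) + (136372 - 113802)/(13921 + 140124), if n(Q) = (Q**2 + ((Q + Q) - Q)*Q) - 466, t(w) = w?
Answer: 405568085797979/30809 ≈ 1.3164e+10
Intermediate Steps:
n(Q) = -466 + 2*Q**2 (n(Q) = (Q**2 + (2*Q - Q)*Q) - 466 = (Q**2 + Q*Q) - 466 = (Q**2 + Q**2) - 466 = 2*Q**2 - 466 = -466 + 2*Q**2)
(83572 + t(423))*(n(-252) + 30181) + (136372 - 113802)/(13921 + 140124) = (83572 + 423)*((-466 + 2*(-252)**2) + 30181) + (136372 - 113802)/(13921 + 140124) = 83995*((-466 + 2*63504) + 30181) + 22570/154045 = 83995*((-466 + 127008) + 30181) + 22570*(1/154045) = 83995*(126542 + 30181) + 4514/30809 = 83995*156723 + 4514/30809 = 13163948385 + 4514/30809 = 405568085797979/30809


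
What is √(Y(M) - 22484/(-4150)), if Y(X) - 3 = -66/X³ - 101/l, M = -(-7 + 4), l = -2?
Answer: √350140646/2490 ≈ 7.5149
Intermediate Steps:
M = 3 (M = -1*(-3) = 3)
Y(X) = 107/2 - 66/X³ (Y(X) = 3 + (-66/X³ - 101/(-2)) = 3 + (-66/X³ - 101*(-½)) = 3 + (-66/X³ + 101/2) = 3 + (101/2 - 66/X³) = 107/2 - 66/X³)
√(Y(M) - 22484/(-4150)) = √((107/2 - 66/3³) - 22484/(-4150)) = √((107/2 - 66*1/27) - 22484*(-1/4150)) = √((107/2 - 22/9) + 11242/2075) = √(919/18 + 11242/2075) = √(2109281/37350) = √350140646/2490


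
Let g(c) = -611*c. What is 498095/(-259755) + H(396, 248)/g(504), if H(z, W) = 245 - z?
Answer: -10223076245/5332666248 ≈ -1.9171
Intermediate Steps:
498095/(-259755) + H(396, 248)/g(504) = 498095/(-259755) + (245 - 1*396)/((-611*504)) = 498095*(-1/259755) + (245 - 396)/(-307944) = -99619/51951 - 151*(-1/307944) = -99619/51951 + 151/307944 = -10223076245/5332666248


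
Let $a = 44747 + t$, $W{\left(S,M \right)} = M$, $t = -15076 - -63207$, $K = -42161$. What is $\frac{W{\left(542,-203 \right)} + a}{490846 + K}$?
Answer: $\frac{18535}{89737} \approx 0.20655$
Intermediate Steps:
$t = 48131$ ($t = -15076 + 63207 = 48131$)
$a = 92878$ ($a = 44747 + 48131 = 92878$)
$\frac{W{\left(542,-203 \right)} + a}{490846 + K} = \frac{-203 + 92878}{490846 - 42161} = \frac{92675}{448685} = 92675 \cdot \frac{1}{448685} = \frac{18535}{89737}$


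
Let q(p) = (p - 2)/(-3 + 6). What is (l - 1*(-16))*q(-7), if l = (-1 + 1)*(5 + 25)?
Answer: -48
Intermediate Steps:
q(p) = -⅔ + p/3 (q(p) = (-2 + p)/3 = (-2 + p)*(⅓) = -⅔ + p/3)
l = 0 (l = 0*30 = 0)
(l - 1*(-16))*q(-7) = (0 - 1*(-16))*(-⅔ + (⅓)*(-7)) = (0 + 16)*(-⅔ - 7/3) = 16*(-3) = -48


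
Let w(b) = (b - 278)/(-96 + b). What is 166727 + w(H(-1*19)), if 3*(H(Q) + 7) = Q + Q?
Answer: 57855162/347 ≈ 1.6673e+5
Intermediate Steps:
H(Q) = -7 + 2*Q/3 (H(Q) = -7 + (Q + Q)/3 = -7 + (2*Q)/3 = -7 + 2*Q/3)
w(b) = (-278 + b)/(-96 + b)
166727 + w(H(-1*19)) = 166727 + (-278 + (-7 + 2*(-1*19)/3))/(-96 + (-7 + 2*(-1*19)/3)) = 166727 + (-278 + (-7 + (2/3)*(-19)))/(-96 + (-7 + (2/3)*(-19))) = 166727 + (-278 + (-7 - 38/3))/(-96 + (-7 - 38/3)) = 166727 + (-278 - 59/3)/(-96 - 59/3) = 166727 - 893/3/(-347/3) = 166727 - 3/347*(-893/3) = 166727 + 893/347 = 57855162/347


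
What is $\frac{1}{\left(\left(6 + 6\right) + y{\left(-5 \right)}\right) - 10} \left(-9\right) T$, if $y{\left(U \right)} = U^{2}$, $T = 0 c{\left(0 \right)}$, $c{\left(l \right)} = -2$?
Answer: $0$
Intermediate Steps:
$T = 0$ ($T = 0 \left(-2\right) = 0$)
$\frac{1}{\left(\left(6 + 6\right) + y{\left(-5 \right)}\right) - 10} \left(-9\right) T = \frac{1}{\left(\left(6 + 6\right) + \left(-5\right)^{2}\right) - 10} \left(-9\right) 0 = \frac{1}{\left(12 + 25\right) - 10} \left(-9\right) 0 = \frac{1}{37 - 10} \left(-9\right) 0 = \frac{1}{27} \left(-9\right) 0 = \left(- \frac{1}{3}\right) 0 = 0$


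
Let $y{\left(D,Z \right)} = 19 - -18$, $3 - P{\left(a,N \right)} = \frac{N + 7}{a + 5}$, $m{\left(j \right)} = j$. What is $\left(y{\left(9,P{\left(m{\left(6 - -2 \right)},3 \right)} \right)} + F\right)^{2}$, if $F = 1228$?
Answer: $1600225$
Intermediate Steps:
$P{\left(a,N \right)} = 3 - \frac{7 + N}{5 + a}$ ($P{\left(a,N \right)} = 3 - \frac{N + 7}{a + 5} = 3 - \frac{7 + N}{5 + a}$)
$y{\left(D,Z \right)} = 37$ ($y{\left(D,Z \right)} = 19 + 18 = 37$)
$\left(y{\left(9,P{\left(m{\left(6 - -2 \right)},3 \right)} \right)} + F\right)^{2} = \left(37 + 1228\right)^{2} = 1265^{2} = 1600225$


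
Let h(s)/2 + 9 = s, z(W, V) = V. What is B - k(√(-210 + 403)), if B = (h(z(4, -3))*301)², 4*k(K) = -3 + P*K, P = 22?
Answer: 208744707/4 - 11*√193/2 ≈ 5.2186e+7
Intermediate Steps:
h(s) = -18 + 2*s
k(K) = -¾ + 11*K/2 (k(K) = (-3 + 22*K)/4 = -¾ + 11*K/2)
B = 52186176 (B = ((-18 + 2*(-3))*301)² = ((-18 - 6)*301)² = (-24*301)² = (-7224)² = 52186176)
B - k(√(-210 + 403)) = 52186176 - (-¾ + 11*√(-210 + 403)/2) = 52186176 - (-¾ + 11*√193/2) = 52186176 + (¾ - 11*√193/2) = 208744707/4 - 11*√193/2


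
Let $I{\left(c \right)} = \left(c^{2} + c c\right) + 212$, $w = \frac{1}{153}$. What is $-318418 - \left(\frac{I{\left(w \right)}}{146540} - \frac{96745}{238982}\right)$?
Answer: $- \frac{6525913438401313597}{20494826628813} \approx -3.1842 \cdot 10^{5}$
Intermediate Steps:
$w = \frac{1}{153} \approx 0.0065359$
$I{\left(c \right)} = 212 + 2 c^{2}$ ($I{\left(c \right)} = \left(c^{2} + c^{2}\right) + 212 = 2 c^{2} + 212 = 212 + 2 c^{2}$)
$-318418 - \left(\frac{I{\left(w \right)}}{146540} - \frac{96745}{238982}\right) = -318418 - \left(\frac{212 + \frac{2}{23409}}{146540} - \frac{96745}{238982}\right) = -318418 - \left(\left(212 + 2 \cdot \frac{1}{23409}\right) \frac{1}{146540} - \frac{96745}{238982}\right) = -318418 - \left(\left(212 + \frac{2}{23409}\right) \frac{1}{146540} - \frac{96745}{238982}\right) = -318418 - \left(\frac{4962710}{23409} \cdot \frac{1}{146540} - \frac{96745}{238982}\right) = -318418 - \left(\frac{496271}{343035486} - \frac{96745}{238982}\right) = -318418 - - \frac{8267092064237}{20494826628813} = -318418 + \frac{8267092064237}{20494826628813} = - \frac{6525913438401313597}{20494826628813}$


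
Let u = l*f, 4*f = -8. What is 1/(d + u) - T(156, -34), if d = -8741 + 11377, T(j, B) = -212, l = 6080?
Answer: 2019087/9524 ≈ 212.00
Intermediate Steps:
f = -2 (f = (1/4)*(-8) = -2)
u = -12160 (u = 6080*(-2) = -12160)
d = 2636
1/(d + u) - T(156, -34) = 1/(2636 - 12160) - 1*(-212) = 1/(-9524) + 212 = -1/9524 + 212 = 2019087/9524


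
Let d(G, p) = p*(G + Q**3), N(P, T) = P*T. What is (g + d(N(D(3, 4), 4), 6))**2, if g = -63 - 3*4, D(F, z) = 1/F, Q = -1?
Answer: 5329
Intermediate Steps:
d(G, p) = p*(-1 + G) (d(G, p) = p*(G + (-1)**3) = p*(G - 1) = p*(-1 + G))
g = -75 (g = -63 - 1*12 = -63 - 12 = -75)
(g + d(N(D(3, 4), 4), 6))**2 = (-75 + 6*(-1 + 4/3))**2 = (-75 + 6*(1/3))**2 = (-75 + 2)**2 = (-73)**2 = 5329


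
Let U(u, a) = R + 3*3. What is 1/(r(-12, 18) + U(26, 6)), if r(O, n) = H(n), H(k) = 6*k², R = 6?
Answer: 1/1959 ≈ 0.00051046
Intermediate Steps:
U(u, a) = 15 (U(u, a) = 6 + 3*3 = 6 + 9 = 15)
r(O, n) = 6*n²
1/(r(-12, 18) + U(26, 6)) = 1/(6*18² + 15) = 1/(6*324 + 15) = 1/(1944 + 15) = 1/1959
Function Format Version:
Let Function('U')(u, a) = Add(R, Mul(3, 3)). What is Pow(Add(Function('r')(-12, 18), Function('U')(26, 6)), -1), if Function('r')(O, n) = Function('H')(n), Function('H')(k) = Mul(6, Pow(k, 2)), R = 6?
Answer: Rational(1, 1959) ≈ 0.00051046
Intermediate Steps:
Function('U')(u, a) = 15 (Function('U')(u, a) = Add(6, Mul(3, 3)) = Add(6, 9) = 15)
Function('r')(O, n) = Mul(6, Pow(n, 2))
Pow(Add(Function('r')(-12, 18), Function('U')(26, 6)), -1) = Pow(Add(Mul(6, Pow(18, 2)), 15), -1) = Pow(Add(Mul(6, 324), 15), -1) = Pow(Add(1944, 15), -1) = Pow(1959, -1) = Rational(1, 1959)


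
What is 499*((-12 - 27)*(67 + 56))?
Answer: -2393703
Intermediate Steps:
499*((-12 - 27)*(67 + 56)) = 499*(-39*123) = 499*(-4797) = -2393703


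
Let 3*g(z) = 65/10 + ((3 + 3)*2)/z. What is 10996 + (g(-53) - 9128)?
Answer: 594689/318 ≈ 1870.1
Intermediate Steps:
g(z) = 13/6 + 4/z (g(z) = (65/10 + ((3 + 3)*2)/z)/3 = (65*(⅒) + (6*2)/z)/3 = (13/2 + 12/z)/3 = 13/6 + 4/z)
10996 + (g(-53) - 9128) = 10996 + ((13/6 + 4/(-53)) - 9128) = 10996 + ((13/6 + 4*(-1/53)) - 9128) = 10996 + ((13/6 - 4/53) - 9128) = 10996 + (665/318 - 9128) = 10996 - 2902039/318 = 594689/318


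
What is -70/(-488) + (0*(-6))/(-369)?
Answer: 35/244 ≈ 0.14344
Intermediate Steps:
-70/(-488) + (0*(-6))/(-369) = -70*(-1/488) + 0*(-1/369) = 35/244 + 0 = 35/244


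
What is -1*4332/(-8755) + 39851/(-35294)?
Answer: -28000271/44142710 ≈ -0.63431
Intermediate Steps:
-1*4332/(-8755) + 39851/(-35294) = -4332*(-1/8755) + 39851*(-1/35294) = 4332/8755 - 5693/5042 = -28000271/44142710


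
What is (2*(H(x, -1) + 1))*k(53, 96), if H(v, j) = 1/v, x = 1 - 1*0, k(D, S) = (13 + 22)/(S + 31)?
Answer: 140/127 ≈ 1.1024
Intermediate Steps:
k(D, S) = 35/(31 + S)
x = 1 (x = 1 + 0 = 1)
(2*(H(x, -1) + 1))*k(53, 96) = (2*(1/1 + 1))*(35/(31 + 96)) = (2*(1 + 1))*(35/127) = (2*2)*(35*(1/127)) = 4*(35/127) = 140/127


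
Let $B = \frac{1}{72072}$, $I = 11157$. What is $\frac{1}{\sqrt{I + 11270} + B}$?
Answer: $- \frac{72072}{116494207397567} + \frac{5194373184 \sqrt{22427}}{116494207397567} \approx 0.0066775$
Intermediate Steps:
$B = \frac{1}{72072} \approx 1.3875 \cdot 10^{-5}$
$\frac{1}{\sqrt{I + 11270} + B} = \frac{1}{\sqrt{11157 + 11270} + \frac{1}{72072}} = \frac{1}{\sqrt{22427} + \frac{1}{72072}} = \frac{1}{\frac{1}{72072} + \sqrt{22427}}$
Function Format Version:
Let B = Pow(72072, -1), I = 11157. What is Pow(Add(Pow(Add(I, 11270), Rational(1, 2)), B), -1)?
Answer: Add(Rational(-72072, 116494207397567), Mul(Rational(5194373184, 116494207397567), Pow(22427, Rational(1, 2)))) ≈ 0.0066775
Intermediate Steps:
B = Rational(1, 72072) ≈ 1.3875e-5
Pow(Add(Pow(Add(I, 11270), Rational(1, 2)), B), -1) = Pow(Add(Pow(Add(11157, 11270), Rational(1, 2)), Rational(1, 72072)), -1) = Pow(Add(Pow(22427, Rational(1, 2)), Rational(1, 72072)), -1) = Pow(Add(Rational(1, 72072), Pow(22427, Rational(1, 2))), -1)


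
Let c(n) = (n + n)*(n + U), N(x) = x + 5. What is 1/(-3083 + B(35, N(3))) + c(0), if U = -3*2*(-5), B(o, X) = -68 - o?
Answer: -1/3186 ≈ -0.00031387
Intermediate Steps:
N(x) = 5 + x
U = 30 (U = -6*(-5) = 30)
c(n) = 2*n*(30 + n) (c(n) = (n + n)*(n + 30) = (2*n)*(30 + n) = 2*n*(30 + n))
1/(-3083 + B(35, N(3))) + c(0) = 1/(-3083 + (-68 - 1*35)) + 2*0*(30 + 0) = 1/(-3083 + (-68 - 35)) + 2*0*30 = 1/(-3083 - 103) + 0 = 1/(-3186) + 0 = -1/3186 + 0 = -1/3186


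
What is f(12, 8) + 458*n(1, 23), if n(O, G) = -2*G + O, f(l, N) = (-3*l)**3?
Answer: -67266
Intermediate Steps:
f(l, N) = -27*l**3
n(O, G) = O - 2*G
f(12, 8) + 458*n(1, 23) = -27*12**3 + 458*(1 - 2*23) = -27*1728 + 458*(1 - 46) = -46656 + 458*(-45) = -46656 - 20610 = -67266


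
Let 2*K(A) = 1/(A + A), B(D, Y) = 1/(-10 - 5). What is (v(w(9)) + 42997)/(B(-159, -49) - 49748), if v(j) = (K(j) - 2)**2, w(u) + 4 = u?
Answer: -51600963/59697680 ≈ -0.86437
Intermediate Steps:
w(u) = -4 + u
B(D, Y) = -1/15 (B(D, Y) = 1/(-15) = -1/15)
K(A) = 1/(4*A) (K(A) = 1/(2*(A + A)) = 1/(2*((2*A))) = (1/(2*A))/2 = 1/(4*A))
v(j) = (-2 + 1/(4*j))**2 (v(j) = (1/(4*j) - 2)**2 = (-2 + 1/(4*j))**2)
(v(w(9)) + 42997)/(B(-159, -49) - 49748) = ((-1 + 8*(-4 + 9))**2/(16*(-4 + 9)**2) + 42997)/(-1/15 - 49748) = ((1/16)*(-1 + 8*5)**2/5**2 + 42997)/(-746221/15) = ((1/16)*(1/25)*(-1 + 40)**2 + 42997)*(-15/746221) = ((1/16)*(1/25)*39**2 + 42997)*(-15/746221) = ((1/16)*(1/25)*1521 + 42997)*(-15/746221) = (1521/400 + 42997)*(-15/746221) = (17200321/400)*(-15/746221) = -51600963/59697680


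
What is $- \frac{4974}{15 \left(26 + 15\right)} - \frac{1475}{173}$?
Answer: $- \frac{589209}{35465} \approx -16.614$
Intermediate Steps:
$- \frac{4974}{15 \left(26 + 15\right)} - \frac{1475}{173} = - \frac{4974}{15 \cdot 41} - \frac{1475}{173} = - \frac{4974}{615} - \frac{1475}{173} = \left(-4974\right) \frac{1}{615} - \frac{1475}{173} = - \frac{1658}{205} - \frac{1475}{173} = - \frac{589209}{35465}$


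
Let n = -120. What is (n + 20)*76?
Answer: -7600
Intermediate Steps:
(n + 20)*76 = (-120 + 20)*76 = -100*76 = -7600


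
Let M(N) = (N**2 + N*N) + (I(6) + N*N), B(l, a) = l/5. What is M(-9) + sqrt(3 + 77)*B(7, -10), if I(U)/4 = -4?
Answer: 227 + 28*sqrt(5)/5 ≈ 239.52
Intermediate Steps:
B(l, a) = l/5 (B(l, a) = l*(1/5) = l/5)
I(U) = -16 (I(U) = 4*(-4) = -16)
M(N) = -16 + 3*N**2 (M(N) = (N**2 + N*N) + (-16 + N*N) = (N**2 + N**2) + (-16 + N**2) = 2*N**2 + (-16 + N**2) = -16 + 3*N**2)
M(-9) + sqrt(3 + 77)*B(7, -10) = (-16 + 3*(-9)**2) + sqrt(3 + 77)*((1/5)*7) = (-16 + 3*81) + sqrt(80)*(7/5) = (-16 + 243) + (4*sqrt(5))*(7/5) = 227 + 28*sqrt(5)/5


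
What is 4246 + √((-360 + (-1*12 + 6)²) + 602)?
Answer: 4246 + √278 ≈ 4262.7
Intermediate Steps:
4246 + √((-360 + (-1*12 + 6)²) + 602) = 4246 + √((-360 + (-12 + 6)²) + 602) = 4246 + √((-360 + (-6)²) + 602) = 4246 + √((-360 + 36) + 602) = 4246 + √(-324 + 602) = 4246 + √278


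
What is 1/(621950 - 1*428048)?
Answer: 1/193902 ≈ 5.1572e-6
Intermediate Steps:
1/(621950 - 1*428048) = 1/(621950 - 428048) = 1/193902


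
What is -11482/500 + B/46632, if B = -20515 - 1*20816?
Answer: -46341177/1943000 ≈ -23.850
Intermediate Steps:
B = -41331 (B = -20515 - 20816 = -41331)
-11482/500 + B/46632 = -11482/500 - 41331/46632 = -11482*1/500 - 41331*1/46632 = -5741/250 - 13777/15544 = -46341177/1943000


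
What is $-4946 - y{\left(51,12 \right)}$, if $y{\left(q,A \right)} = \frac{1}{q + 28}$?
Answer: $- \frac{390735}{79} \approx -4946.0$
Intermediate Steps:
$y{\left(q,A \right)} = \frac{1}{28 + q}$
$-4946 - y{\left(51,12 \right)} = -4946 - \frac{1}{28 + 51} = -4946 - \frac{1}{79} = - \frac{390735}{79}$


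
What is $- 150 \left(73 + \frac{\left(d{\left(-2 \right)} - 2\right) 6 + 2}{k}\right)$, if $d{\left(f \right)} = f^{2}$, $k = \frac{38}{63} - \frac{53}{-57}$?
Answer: $- \frac{4521390}{367} \approx -12320.0$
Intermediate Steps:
$k = \frac{1835}{1197}$ ($k = 38 \cdot \frac{1}{63} - - \frac{53}{57} = \frac{38}{63} + \frac{53}{57} = \frac{1835}{1197} \approx 1.533$)
$- 150 \left(73 + \frac{\left(d{\left(-2 \right)} - 2\right) 6 + 2}{k}\right) = - 150 \left(73 + \frac{\left(\left(-2\right)^{2} - 2\right) 6 + 2}{\frac{1835}{1197}}\right) = - 150 \left(73 + \left(\left(4 - 2\right) 6 + 2\right) \frac{1197}{1835}\right) = - 150 \left(73 + \left(2 \cdot 6 + 2\right) \frac{1197}{1835}\right) = - 150 \left(73 + \left(12 + 2\right) \frac{1197}{1835}\right) = - 150 \left(73 + 14 \cdot \frac{1197}{1835}\right) = - 150 \left(73 + \frac{16758}{1835}\right) = \left(-150\right) \frac{150713}{1835} = - \frac{4521390}{367}$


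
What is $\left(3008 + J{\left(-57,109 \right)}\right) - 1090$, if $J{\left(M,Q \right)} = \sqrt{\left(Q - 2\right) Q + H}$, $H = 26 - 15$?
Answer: $1918 + \sqrt{11674} \approx 2026.0$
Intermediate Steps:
$H = 11$
$J{\left(M,Q \right)} = \sqrt{11 + Q \left(-2 + Q\right)}$ ($J{\left(M,Q \right)} = \sqrt{\left(Q - 2\right) Q + 11} = \sqrt{\left(-2 + Q\right) Q + 11} = \sqrt{Q \left(-2 + Q\right) + 11} = \sqrt{11 + Q \left(-2 + Q\right)}$)
$\left(3008 + J{\left(-57,109 \right)}\right) - 1090 = \left(3008 + \sqrt{11 + 109^{2} - 218}\right) - 1090 = \left(3008 + \sqrt{11 + 11881 - 218}\right) - 1090 = \left(3008 + \sqrt{11674}\right) - 1090 = 1918 + \sqrt{11674}$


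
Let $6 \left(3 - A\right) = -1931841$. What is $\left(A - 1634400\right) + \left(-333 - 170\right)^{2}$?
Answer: $- \frac{2118829}{2} \approx -1.0594 \cdot 10^{6}$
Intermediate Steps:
$A = \frac{643953}{2}$ ($A = 3 - - \frac{643947}{2} = 3 + \frac{643947}{2} = \frac{643953}{2} \approx 3.2198 \cdot 10^{5}$)
$\left(A - 1634400\right) + \left(-333 - 170\right)^{2} = \left(\frac{643953}{2} - 1634400\right) + \left(-333 - 170\right)^{2} = - \frac{2624847}{2} + \left(-503\right)^{2} = - \frac{2624847}{2} + 253009 = - \frac{2118829}{2}$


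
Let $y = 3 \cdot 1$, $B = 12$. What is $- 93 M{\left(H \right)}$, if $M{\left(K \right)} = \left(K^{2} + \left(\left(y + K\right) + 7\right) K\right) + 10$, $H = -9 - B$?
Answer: $-63426$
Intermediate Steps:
$y = 3$
$H = -21$ ($H = -9 - 12 = -21$)
$M{\left(K \right)} = 10 + K^{2} + K \left(10 + K\right)$ ($M{\left(K \right)} = \left(K^{2} + \left(\left(3 + K\right) + 7\right) K\right) + 10 = \left(K^{2} + \left(10 + K\right) K\right) + 10 = \left(K^{2} + K \left(10 + K\right)\right) + 10 = 10 + K^{2} + K \left(10 + K\right)$)
$- 93 M{\left(H \right)} = - 93 \left(10 + 2 \left(-21\right)^{2} + 10 \left(-21\right)\right) = - 93 \left(10 + 2 \cdot 441 - 210\right) = - 93 \left(10 + 882 - 210\right) = \left(-93\right) 682 = -63426$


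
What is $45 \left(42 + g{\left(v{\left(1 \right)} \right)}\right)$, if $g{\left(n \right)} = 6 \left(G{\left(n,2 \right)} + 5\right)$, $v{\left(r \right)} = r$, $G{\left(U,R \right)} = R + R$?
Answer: $4320$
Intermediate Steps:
$G{\left(U,R \right)} = 2 R$
$g{\left(n \right)} = 54$ ($g{\left(n \right)} = 6 \left(2 \cdot 2 + 5\right) = 6 \left(4 + 5\right) = 6 \cdot 9 = 54$)
$45 \left(42 + g{\left(v{\left(1 \right)} \right)}\right) = 45 \left(42 + 54\right) = 45 \cdot 96 = 4320$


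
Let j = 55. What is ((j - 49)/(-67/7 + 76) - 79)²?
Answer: 149597361/24025 ≈ 6226.7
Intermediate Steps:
((j - 49)/(-67/7 + 76) - 79)² = ((55 - 49)/(-67/7 + 76) - 79)² = (6/(-67*⅐ + 76) - 79)² = (6/(-67/7 + 76) - 79)² = (6/(465/7) - 79)² = (6*(7/465) - 79)² = (14/155 - 79)² = (-12231/155)² = 149597361/24025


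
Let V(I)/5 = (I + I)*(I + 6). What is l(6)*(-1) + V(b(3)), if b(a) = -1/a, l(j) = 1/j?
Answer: -343/18 ≈ -19.056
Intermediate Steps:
l(j) = 1/j
V(I) = 10*I*(6 + I) (V(I) = 5*((I + I)*(I + 6)) = 5*((2*I)*(6 + I)) = 5*(2*I*(6 + I)) = 10*I*(6 + I))
l(6)*(-1) + V(b(3)) = -1/6 + 10*(-1/3)*(6 - 1/3) = (⅙)*(-1) + 10*(-1*⅓)*(6 - 1*⅓) = -⅙ + 10*(-⅓)*(6 - ⅓) = -⅙ + 10*(-⅓)*(17/3) = -⅙ - 170/9 = -343/18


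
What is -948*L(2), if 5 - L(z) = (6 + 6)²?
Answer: 131772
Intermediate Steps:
L(z) = -139 (L(z) = 5 - (6 + 6)² = 5 - 1*12² = 5 - 1*144 = 5 - 144 = -139)
-948*L(2) = -948*(-139) = 131772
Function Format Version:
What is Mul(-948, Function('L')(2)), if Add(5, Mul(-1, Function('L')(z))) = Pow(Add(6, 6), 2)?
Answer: 131772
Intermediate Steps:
Function('L')(z) = -139 (Function('L')(z) = Add(5, Mul(-1, Pow(Add(6, 6), 2))) = Add(5, Mul(-1, Pow(12, 2))) = Add(5, Mul(-1, 144)) = Add(5, -144) = -139)
Mul(-948, Function('L')(2)) = Mul(-948, -139) = 131772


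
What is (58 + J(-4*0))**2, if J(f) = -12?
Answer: 2116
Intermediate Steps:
(58 + J(-4*0))**2 = (58 - 12)**2 = 46**2 = 2116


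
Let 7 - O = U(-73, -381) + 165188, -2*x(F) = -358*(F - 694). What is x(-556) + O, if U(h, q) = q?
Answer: -388550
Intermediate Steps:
x(F) = -124226 + 179*F (x(F) = -(-179)*(F - 694) = -(-179)*(-694 + F) = -(248452 - 358*F)/2 = -124226 + 179*F)
O = -164800 (O = 7 - (-381 + 165188) = 7 - 1*164807 = 7 - 164807 = -164800)
x(-556) + O = (-124226 + 179*(-556)) - 164800 = (-124226 - 99524) - 164800 = -223750 - 164800 = -388550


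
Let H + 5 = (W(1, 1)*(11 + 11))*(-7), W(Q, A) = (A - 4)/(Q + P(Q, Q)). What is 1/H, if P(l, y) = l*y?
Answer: 1/226 ≈ 0.0044248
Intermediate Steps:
W(Q, A) = (-4 + A)/(Q + Q²) (W(Q, A) = (A - 4)/(Q + Q*Q) = (-4 + A)/(Q + Q²))
H = 226 (H = -5 + (((-4 + 1)/(1*(1 + 1)))*(11 + 11))*(-7) = -5 + ((1*(-3)/2)*22)*(-7) = -5 + ((1*(½)*(-3))*22)*(-7) = -5 - 3/2*22*(-7) = -5 - 33*(-7) = -5 + 231 = 226)
1/H = 1/226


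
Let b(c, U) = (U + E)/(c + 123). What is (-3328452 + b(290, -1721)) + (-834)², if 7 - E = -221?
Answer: -1087387541/413 ≈ -2.6329e+6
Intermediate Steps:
E = 228 (E = 7 - 1*(-221) = 7 + 221 = 228)
b(c, U) = (228 + U)/(123 + c) (b(c, U) = (U + 228)/(c + 123) = (228 + U)/(123 + c))
(-3328452 + b(290, -1721)) + (-834)² = (-3328452 + (228 - 1721)/(123 + 290)) + (-834)² = (-3328452 - 1493/413) + 695556 = -1374652169/413 + 695556 = -1087387541/413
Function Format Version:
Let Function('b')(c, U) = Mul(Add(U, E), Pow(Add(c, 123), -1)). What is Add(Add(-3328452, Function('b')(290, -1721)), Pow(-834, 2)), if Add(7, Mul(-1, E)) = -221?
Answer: Rational(-1087387541, 413) ≈ -2.6329e+6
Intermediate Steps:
E = 228 (E = Add(7, Mul(-1, -221)) = Add(7, 221) = 228)
Function('b')(c, U) = Mul(Pow(Add(123, c), -1), Add(228, U)) (Function('b')(c, U) = Mul(Add(U, 228), Pow(Add(c, 123), -1)) = Mul(Add(228, U), Pow(Add(123, c), -1)) = Mul(Pow(Add(123, c), -1), Add(228, U)))
Add(Add(-3328452, Function('b')(290, -1721)), Pow(-834, 2)) = Add(Add(-3328452, Mul(Pow(Add(123, 290), -1), Add(228, -1721))), Pow(-834, 2)) = Add(Add(-3328452, Mul(Pow(413, -1), -1493)), 695556) = Add(Add(-3328452, Mul(Rational(1, 413), -1493)), 695556) = Add(Add(-3328452, Rational(-1493, 413)), 695556) = Add(Rational(-1374652169, 413), 695556) = Rational(-1087387541, 413)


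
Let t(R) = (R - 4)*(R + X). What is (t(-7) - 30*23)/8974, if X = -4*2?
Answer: -75/1282 ≈ -0.058502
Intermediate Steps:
X = -8
t(R) = (-8 + R)*(-4 + R) (t(R) = (R - 4)*(R - 8) = (-4 + R)*(-8 + R) = (-8 + R)*(-4 + R))
(t(-7) - 30*23)/8974 = ((32 + (-7)² - 12*(-7)) - 30*23)/8974 = ((32 + 49 + 84) - 690)*(1/8974) = (165 - 690)*(1/8974) = -525*1/8974 = -75/1282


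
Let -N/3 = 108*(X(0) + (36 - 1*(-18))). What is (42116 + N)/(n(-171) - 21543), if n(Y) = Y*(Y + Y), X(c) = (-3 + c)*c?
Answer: 24620/36939 ≈ 0.66650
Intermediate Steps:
X(c) = c*(-3 + c)
n(Y) = 2*Y**2 (n(Y) = Y*(2*Y) = 2*Y**2)
N = -17496 (N = -324*(0*(-3 + 0) + (36 - 1*(-18))) = -324*(0*(-3) + (36 + 18)) = -324*(0 + 54) = -324*54 = -3*5832 = -17496)
(42116 + N)/(n(-171) - 21543) = (42116 - 17496)/(2*(-171)**2 - 21543) = 24620/(2*29241 - 21543) = 24620/(58482 - 21543) = 24620/36939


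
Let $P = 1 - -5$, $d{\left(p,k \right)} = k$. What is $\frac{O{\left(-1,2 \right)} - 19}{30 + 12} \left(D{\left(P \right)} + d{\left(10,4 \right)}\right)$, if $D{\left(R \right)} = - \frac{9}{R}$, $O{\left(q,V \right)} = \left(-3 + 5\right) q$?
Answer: $- \frac{5}{4} \approx -1.25$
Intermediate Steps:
$O{\left(q,V \right)} = 2 q$
$P = 6$ ($P = 1 + 5 = 6$)
$\frac{O{\left(-1,2 \right)} - 19}{30 + 12} \left(D{\left(P \right)} + d{\left(10,4 \right)}\right) = \frac{2 \left(-1\right) - 19}{30 + 12} \left(- \frac{9}{6} + 4\right) = \frac{-2 - 19}{42} \left(\left(-9\right) \frac{1}{6} + 4\right) = \left(-21\right) \frac{1}{42} \left(- \frac{3}{2} + 4\right) = \left(- \frac{1}{2}\right) \frac{5}{2} = - \frac{5}{4}$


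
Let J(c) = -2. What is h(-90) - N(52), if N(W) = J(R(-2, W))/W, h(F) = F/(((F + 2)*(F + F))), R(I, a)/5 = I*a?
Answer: 75/2288 ≈ 0.032780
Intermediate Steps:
R(I, a) = 5*I*a (R(I, a) = 5*(I*a) = 5*I*a)
h(F) = 1/(2*(2 + F)) (h(F) = F/(((2 + F)*(2*F))) = F/((2*F*(2 + F))) = F*(1/(2*F*(2 + F))) = 1/(2*(2 + F)))
N(W) = -2/W
h(-90) - N(52) = 1/(2*(2 - 90)) - (-2)/52 = (½)/(-88) - (-2)/52 = (½)*(-1/88) - 1*(-1/26) = -1/176 + 1/26 = 75/2288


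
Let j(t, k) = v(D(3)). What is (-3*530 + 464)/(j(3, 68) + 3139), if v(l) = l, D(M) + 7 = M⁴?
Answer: -1126/3213 ≈ -0.35045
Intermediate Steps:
D(M) = -7 + M⁴
j(t, k) = 74 (j(t, k) = -7 + 3⁴ = -7 + 81 = 74)
(-3*530 + 464)/(j(3, 68) + 3139) = (-3*530 + 464)/(74 + 3139) = (-1590 + 464)/3213 = -1126*1/3213 = -1126/3213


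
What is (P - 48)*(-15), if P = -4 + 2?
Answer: 750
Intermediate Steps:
P = -2
(P - 48)*(-15) = (-2 - 48)*(-15) = -50*(-15) = 750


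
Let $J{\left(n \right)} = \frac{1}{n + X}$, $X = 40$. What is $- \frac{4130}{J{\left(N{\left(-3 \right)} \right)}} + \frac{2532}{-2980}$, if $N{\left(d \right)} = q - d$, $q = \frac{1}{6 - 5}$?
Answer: $- \frac{135382033}{745} \approx -1.8172 \cdot 10^{5}$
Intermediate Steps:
$q = 1$ ($q = 1^{-1} = 1$)
$N{\left(d \right)} = 1 - d$
$J{\left(n \right)} = \frac{1}{40 + n}$ ($J{\left(n \right)} = \frac{1}{n + 40} = \frac{1}{40 + n}$)
$- \frac{4130}{J{\left(N{\left(-3 \right)} \right)}} + \frac{2532}{-2980} = - \frac{4130}{\frac{1}{40 + \left(1 - -3\right)}} + \frac{2532}{-2980} = - \frac{4130}{\frac{1}{40 + \left(1 + 3\right)}} + 2532 \left(- \frac{1}{2980}\right) = - \frac{4130}{\frac{1}{40 + 4}} - \frac{633}{745} = - \frac{4130}{\frac{1}{44}} - \frac{633}{745} = - 4130 \frac{1}{\frac{1}{44}} - \frac{633}{745} = \left(-4130\right) 44 - \frac{633}{745} = -181720 - \frac{633}{745} = - \frac{135382033}{745}$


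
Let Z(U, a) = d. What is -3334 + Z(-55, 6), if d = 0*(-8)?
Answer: -3334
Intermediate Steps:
d = 0
Z(U, a) = 0
-3334 + Z(-55, 6) = -3334 + 0 = -3334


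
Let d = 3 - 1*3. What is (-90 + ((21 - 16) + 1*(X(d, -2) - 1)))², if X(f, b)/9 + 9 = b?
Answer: 34225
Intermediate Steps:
d = 0 (d = 3 - 3 = 0)
X(f, b) = -81 + 9*b
(-90 + ((21 - 16) + 1*(X(d, -2) - 1)))² = (-90 + ((21 - 16) + 1*((-81 + 9*(-2)) - 1)))² = (-90 + (5 + 1*((-81 - 18) - 1)))² = (-90 + (5 + 1*(-99 - 1)))² = (-90 + (5 + 1*(-100)))² = (-90 + (5 - 100))² = (-90 - 95)² = (-185)² = 34225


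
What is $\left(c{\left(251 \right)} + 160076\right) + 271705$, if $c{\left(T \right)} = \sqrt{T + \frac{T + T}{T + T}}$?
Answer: $431781 + 6 \sqrt{7} \approx 4.318 \cdot 10^{5}$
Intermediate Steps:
$c{\left(T \right)} = \sqrt{1 + T}$ ($c{\left(T \right)} = \sqrt{T + \frac{2 T}{2 T}} = \sqrt{T + 2 T \frac{1}{2 T}} = \sqrt{T + 1} = \sqrt{1 + T}$)
$\left(c{\left(251 \right)} + 160076\right) + 271705 = \left(\sqrt{1 + 251} + 160076\right) + 271705 = \left(\sqrt{252} + 160076\right) + 271705 = \left(6 \sqrt{7} + 160076\right) + 271705 = \left(160076 + 6 \sqrt{7}\right) + 271705 = 431781 + 6 \sqrt{7}$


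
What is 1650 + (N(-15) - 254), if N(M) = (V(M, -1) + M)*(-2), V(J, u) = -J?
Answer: 1396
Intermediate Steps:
N(M) = 0 (N(M) = (-M + M)*(-2) = 0*(-2) = 0)
1650 + (N(-15) - 254) = 1650 + (0 - 254) = 1650 - 254 = 1396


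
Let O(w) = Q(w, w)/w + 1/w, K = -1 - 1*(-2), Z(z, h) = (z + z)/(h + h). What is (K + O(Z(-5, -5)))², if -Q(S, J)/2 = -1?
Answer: 16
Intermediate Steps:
Q(S, J) = 2 (Q(S, J) = -2*(-1) = 2)
Z(z, h) = z/h (Z(z, h) = (2*z)/((2*h)) = (2*z)*(1/(2*h)) = z/h)
K = 1 (K = -1 + 2 = 1)
O(w) = 3/w (O(w) = 2/w + 1/w = 3/w)
(K + O(Z(-5, -5)))² = (1 + 3/((-5/(-5))))² = (1 + 3/((-5*(-⅕))))² = (1 + 3/1)² = (1 + 3*1)² = (1 + 3)² = 4² = 16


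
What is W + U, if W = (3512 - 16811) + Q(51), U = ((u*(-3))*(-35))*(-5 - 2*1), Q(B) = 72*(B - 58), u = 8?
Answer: -19683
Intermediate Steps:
Q(B) = -4176 + 72*B (Q(B) = 72*(-58 + B) = -4176 + 72*B)
U = -5880 (U = ((8*(-3))*(-35))*(-5 - 2*1) = (-24*(-35))*(-5 - 2) = 840*(-7) = -5880)
W = -13803 (W = (3512 - 16811) + (-4176 + 72*51) = -13299 + (-4176 + 3672) = -13299 - 504 = -13803)
W + U = -13803 - 5880 = -19683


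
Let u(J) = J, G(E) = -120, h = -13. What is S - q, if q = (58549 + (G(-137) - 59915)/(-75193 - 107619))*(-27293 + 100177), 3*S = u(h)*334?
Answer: -83583814646725/19587 ≈ -4.2673e+9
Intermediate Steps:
S = -4342/3 (S = (-13*334)/3 = (1/3)*(-4342) = -4342/3 ≈ -1447.3)
q = 27861262099269/6529 (q = (58549 + (-120 - 59915)/(-75193 - 107619))*(-27293 + 100177) = (58549 - 60035/(-182812))*72884 = (58549 - 60035*(-1/182812))*72884 = (58549 + 60035/182812)*72884 = (10703519823/182812)*72884 = 27861262099269/6529 ≈ 4.2673e+9)
S - q = -4342/3 - 1*27861262099269/6529 = -4342/3 - 27861262099269/6529 = -83583814646725/19587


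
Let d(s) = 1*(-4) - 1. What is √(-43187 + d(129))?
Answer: 2*I*√10798 ≈ 207.83*I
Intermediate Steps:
d(s) = -5 (d(s) = -4 - 1 = -5)
√(-43187 + d(129)) = √(-43187 - 5) = √(-43192) = 2*I*√10798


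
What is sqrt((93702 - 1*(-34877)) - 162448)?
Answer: I*sqrt(33869) ≈ 184.04*I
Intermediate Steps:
sqrt((93702 - 1*(-34877)) - 162448) = sqrt((93702 + 34877) - 162448) = sqrt(128579 - 162448) = sqrt(-33869) = I*sqrt(33869)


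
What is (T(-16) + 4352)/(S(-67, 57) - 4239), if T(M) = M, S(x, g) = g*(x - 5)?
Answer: -4336/8343 ≈ -0.51972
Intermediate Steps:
S(x, g) = g*(-5 + x)
(T(-16) + 4352)/(S(-67, 57) - 4239) = (-16 + 4352)/(57*(-5 - 67) - 4239) = 4336/(57*(-72) - 4239) = 4336/(-4104 - 4239) = 4336/(-8343) = 4336*(-1/8343) = -4336/8343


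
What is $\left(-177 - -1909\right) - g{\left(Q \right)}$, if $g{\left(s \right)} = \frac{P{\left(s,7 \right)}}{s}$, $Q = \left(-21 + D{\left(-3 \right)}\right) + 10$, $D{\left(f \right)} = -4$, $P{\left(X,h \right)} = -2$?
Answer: $\frac{25978}{15} \approx 1731.9$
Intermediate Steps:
$Q = -15$ ($Q = \left(-21 - 4\right) + 10 = -25 + 10 = -15$)
$g{\left(s \right)} = - \frac{2}{s}$
$\left(-177 - -1909\right) - g{\left(Q \right)} = \left(-177 - -1909\right) - - \frac{2}{-15} = \left(-177 + 1909\right) - \left(-2\right) \left(- \frac{1}{15}\right) = 1732 - \frac{2}{15} = \frac{25978}{15}$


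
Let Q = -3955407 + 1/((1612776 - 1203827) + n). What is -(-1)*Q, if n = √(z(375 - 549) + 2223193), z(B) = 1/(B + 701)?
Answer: -348605569046618148982/88133931362015 - 2*√154361292306/88133931362015 ≈ -3.9554e+6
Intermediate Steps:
z(B) = 1/(701 + B)
n = 2*√154361292306/527 (n = √(1/(701 + (375 - 549)) + 2223193) = √(1/(701 - 174) + 2223193) = √(1/527 + 2223193) = √(1171622712/527) = 2*√154361292306/527 ≈ 1491.0)
Q = -3955407 + 1/(408949 + 2*√154361292306/527) (Q = -3955407 + 1/((1612776 - 1203827) + 2*√154361292306/527) = -3955407 + 1/(408949 + 2*√154361292306/527) ≈ -3.9554e+6)
-(-1)*Q = -(-1)*(-348605569046618148982/88133931362015 - 2*√154361292306/88133931362015) = -(348605569046618148982/88133931362015 + 2*√154361292306/88133931362015) = -348605569046618148982/88133931362015 - 2*√154361292306/88133931362015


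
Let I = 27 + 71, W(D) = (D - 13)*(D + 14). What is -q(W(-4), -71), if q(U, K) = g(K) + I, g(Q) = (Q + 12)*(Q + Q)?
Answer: -8476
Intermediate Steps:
W(D) = (-13 + D)*(14 + D)
g(Q) = 2*Q*(12 + Q) (g(Q) = (12 + Q)*(2*Q) = 2*Q*(12 + Q))
I = 98
q(U, K) = 98 + 2*K*(12 + K) (q(U, K) = 2*K*(12 + K) + 98 = 98 + 2*K*(12 + K))
-q(W(-4), -71) = -(98 + 2*(-71)*(12 - 71)) = -(98 + 2*(-71)*(-59)) = -(98 + 8378) = -1*8476 = -8476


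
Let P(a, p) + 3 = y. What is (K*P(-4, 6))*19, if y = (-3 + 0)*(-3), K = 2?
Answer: 228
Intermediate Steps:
y = 9 (y = -3*(-3) = 9)
P(a, p) = 6 (P(a, p) = -3 + 9 = 6)
(K*P(-4, 6))*19 = (2*6)*19 = 12*19 = 228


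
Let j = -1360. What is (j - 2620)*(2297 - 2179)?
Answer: -469640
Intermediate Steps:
(j - 2620)*(2297 - 2179) = (-1360 - 2620)*(2297 - 2179) = -3980*118 = -469640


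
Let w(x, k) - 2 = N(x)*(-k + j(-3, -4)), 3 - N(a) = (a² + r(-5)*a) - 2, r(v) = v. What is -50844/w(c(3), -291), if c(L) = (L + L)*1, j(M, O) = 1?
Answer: 25422/145 ≈ 175.32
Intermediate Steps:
N(a) = 5 - a² + 5*a (N(a) = 3 - ((a² - 5*a) - 2) = 3 - (-2 + a² - 5*a) = 3 + (2 - a² + 5*a) = 5 - a² + 5*a)
c(L) = 2*L (c(L) = (2*L)*1 = 2*L)
w(x, k) = 2 + (1 - k)*(5 - x² + 5*x) (w(x, k) = 2 + (5 - x² + 5*x)*(-k + 1) = 2 + (5 - x² + 5*x)*(1 - k) = 2 + (1 - k)*(5 - x² + 5*x))
-50844/w(c(3), -291) = -50844/(7 - (2*3)² + 5*(2*3) - 291*(-5 + (2*3)² - 10*3)) = -50844/(7 - 1*6² + 5*6 - 291*(-5 + 6² - 5*6)) = -50844/(7 - 1*36 + 30 - 291*(-5 + 36 - 30)) = -50844/(7 - 36 + 30 - 291*1) = -50844/(7 - 36 + 30 - 291) = -50844/(-290) = -50844*(-1/290) = 25422/145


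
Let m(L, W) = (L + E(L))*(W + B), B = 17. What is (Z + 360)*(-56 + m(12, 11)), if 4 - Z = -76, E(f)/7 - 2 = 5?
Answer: 726880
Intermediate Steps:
E(f) = 49 (E(f) = 14 + 7*5 = 14 + 35 = 49)
m(L, W) = (17 + W)*(49 + L) (m(L, W) = (L + 49)*(W + 17) = (49 + L)*(17 + W) = (17 + W)*(49 + L))
Z = 80 (Z = 4 - 1*(-76) = 4 + 76 = 80)
(Z + 360)*(-56 + m(12, 11)) = (80 + 360)*(-56 + (833 + 17*12 + 49*11 + 12*11)) = 440*(-56 + (833 + 204 + 539 + 132)) = 440*(-56 + 1708) = 440*1652 = 726880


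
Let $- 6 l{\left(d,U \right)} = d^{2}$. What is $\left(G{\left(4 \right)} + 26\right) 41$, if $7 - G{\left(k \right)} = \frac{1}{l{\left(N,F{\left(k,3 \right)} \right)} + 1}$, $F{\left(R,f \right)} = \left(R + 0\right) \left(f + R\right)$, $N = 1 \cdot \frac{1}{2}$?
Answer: $\frac{30135}{23} \approx 1310.2$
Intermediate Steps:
$N = \frac{1}{2}$ ($N = 1 \cdot \frac{1}{2} = \frac{1}{2} \approx 0.5$)
$F{\left(R,f \right)} = R \left(R + f\right)$
$l{\left(d,U \right)} = - \frac{d^{2}}{6}$
$G{\left(k \right)} = \frac{137}{23}$ ($G{\left(k \right)} = 7 - \frac{1}{- \frac{1}{6 \cdot 4} + 1} = 7 - \frac{1}{\left(- \frac{1}{6}\right) \frac{1}{4} + 1} = 7 - \frac{1}{- \frac{1}{24} + 1} = 7 - \frac{1}{\frac{23}{24}} = 7 - \frac{24}{23} = \frac{137}{23}$)
$\left(G{\left(4 \right)} + 26\right) 41 = \left(\frac{137}{23} + 26\right) 41 = \frac{735}{23} \cdot 41 = \frac{30135}{23}$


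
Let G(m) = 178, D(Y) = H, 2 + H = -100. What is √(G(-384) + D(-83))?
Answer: 2*√19 ≈ 8.7178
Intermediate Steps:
H = -102 (H = -2 - 100 = -102)
D(Y) = -102
√(G(-384) + D(-83)) = √(178 - 102) = √76 = 2*√19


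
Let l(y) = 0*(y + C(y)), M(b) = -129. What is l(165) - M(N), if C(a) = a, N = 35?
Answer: 129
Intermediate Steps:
l(y) = 0 (l(y) = 0*(y + y) = 0*(2*y) = 0)
l(165) - M(N) = 0 - 1*(-129) = 0 + 129 = 129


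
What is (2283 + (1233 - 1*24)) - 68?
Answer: 3424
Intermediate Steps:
(2283 + (1233 - 1*24)) - 68 = (2283 + (1233 - 24)) - 68 = (2283 + 1209) - 68 = 3492 - 68 = 3424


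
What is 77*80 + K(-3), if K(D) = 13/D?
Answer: 18467/3 ≈ 6155.7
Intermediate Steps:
77*80 + K(-3) = 77*80 + 13/(-3) = 6160 + 13*(-1/3) = 6160 - 13/3 = 18467/3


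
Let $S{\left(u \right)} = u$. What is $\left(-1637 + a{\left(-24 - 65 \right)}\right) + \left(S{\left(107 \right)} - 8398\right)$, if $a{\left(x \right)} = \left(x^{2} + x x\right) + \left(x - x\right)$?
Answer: $5914$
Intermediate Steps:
$a{\left(x \right)} = 2 x^{2}$ ($a{\left(x \right)} = \left(x^{2} + x^{2}\right) + 0 = 2 x^{2} + 0 = 2 x^{2}$)
$\left(-1637 + a{\left(-24 - 65 \right)}\right) + \left(S{\left(107 \right)} - 8398\right) = \left(-1637 + 2 \left(-24 - 65\right)^{2}\right) + \left(107 - 8398\right) = \left(-1637 + 2 \left(-24 - 65\right)^{2}\right) - 8291 = \left(-1637 + 2 \left(-89\right)^{2}\right) - 8291 = \left(-1637 + 2 \cdot 7921\right) - 8291 = \left(-1637 + 15842\right) - 8291 = 14205 - 8291 = 5914$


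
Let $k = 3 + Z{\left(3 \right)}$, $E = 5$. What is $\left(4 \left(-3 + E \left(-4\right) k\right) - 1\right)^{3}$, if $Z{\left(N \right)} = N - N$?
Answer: $-16194277$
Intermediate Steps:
$Z{\left(N \right)} = 0$
$k = 3$ ($k = 3 + 0 = 3$)
$\left(4 \left(-3 + E \left(-4\right) k\right) - 1\right)^{3} = \left(4 \left(-3 + 5 \left(-4\right) 3\right) - 1\right)^{3} = \left(4 \left(-3 - 60\right) - 1\right)^{3} = \left(4 \left(-63\right) - 1\right)^{3} = \left(-252 - 1\right)^{3} = \left(-253\right)^{3} = -16194277$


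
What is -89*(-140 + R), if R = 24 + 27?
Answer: 7921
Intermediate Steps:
R = 51
-89*(-140 + R) = -89*(-140 + 51) = -89*(-89) = 7921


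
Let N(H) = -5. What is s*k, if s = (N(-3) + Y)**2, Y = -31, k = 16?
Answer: 20736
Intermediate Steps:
s = 1296 (s = (-5 - 31)**2 = (-36)**2 = 1296)
s*k = 1296*16 = 20736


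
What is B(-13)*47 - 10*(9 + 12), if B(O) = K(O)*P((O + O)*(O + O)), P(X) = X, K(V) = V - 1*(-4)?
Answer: -286158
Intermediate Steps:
K(V) = 4 + V (K(V) = V + 4 = 4 + V)
B(O) = 4*O²*(4 + O) (B(O) = (4 + O)*((O + O)*(O + O)) = (4 + O)*((2*O)*(2*O)) = (4 + O)*(4*O²) = 4*O²*(4 + O))
B(-13)*47 - 10*(9 + 12) = (4*(-13)²*(4 - 13))*47 - 10*(9 + 12) = (4*169*(-9))*47 - 10*21 = -6084*47 - 210 = -285948 - 210 = -286158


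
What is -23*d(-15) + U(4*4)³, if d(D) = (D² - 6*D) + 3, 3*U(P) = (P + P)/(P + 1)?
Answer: -970176646/132651 ≈ -7313.8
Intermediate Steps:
U(P) = 2*P/(3*(1 + P)) (U(P) = ((P + P)/(P + 1))/3 = ((2*P)/(1 + P))/3 = (2*P/(1 + P))/3 = 2*P/(3*(1 + P)))
d(D) = 3 + D² - 6*D
-23*d(-15) + U(4*4)³ = -23*(3 + (-15)² - 6*(-15)) + (2*(4*4)/(3*(1 + 4*4)))³ = -23*(3 + 225 + 90) + ((⅔)*16/(1 + 16))³ = -23*318 + ((⅔)*16/17)³ = -7314 + ((⅔)*16*(1/17))³ = -7314 + (32/51)³ = -7314 + 32768/132651 = -970176646/132651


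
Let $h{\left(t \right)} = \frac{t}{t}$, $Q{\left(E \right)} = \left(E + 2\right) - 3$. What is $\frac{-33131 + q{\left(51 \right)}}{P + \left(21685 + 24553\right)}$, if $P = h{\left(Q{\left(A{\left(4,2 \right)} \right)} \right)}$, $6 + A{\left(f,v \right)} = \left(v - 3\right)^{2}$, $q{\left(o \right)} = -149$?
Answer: $- \frac{33280}{46239} \approx -0.71974$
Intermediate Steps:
$A{\left(f,v \right)} = -6 + \left(-3 + v\right)^{2}$ ($A{\left(f,v \right)} = -6 + \left(v - 3\right)^{2} = -6 + \left(-3 + v\right)^{2}$)
$Q{\left(E \right)} = -1 + E$ ($Q{\left(E \right)} = \left(2 + E\right) - 3 = -1 + E$)
$h{\left(t \right)} = 1$
$P = 1$
$\frac{-33131 + q{\left(51 \right)}}{P + \left(21685 + 24553\right)} = \frac{-33131 - 149}{1 + \left(21685 + 24553\right)} = - \frac{33280}{1 + 46238} = - \frac{33280}{46239}$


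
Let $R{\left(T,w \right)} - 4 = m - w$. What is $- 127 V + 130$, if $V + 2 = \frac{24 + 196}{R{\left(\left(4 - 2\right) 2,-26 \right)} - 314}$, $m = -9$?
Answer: $\frac{140452}{293} \approx 479.36$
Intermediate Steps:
$R{\left(T,w \right)} = -5 - w$ ($R{\left(T,w \right)} = 4 - \left(9 + w\right) = -5 - w$)
$V = - \frac{806}{293}$ ($V = -2 + \frac{24 + 196}{\left(-5 - -26\right) - 314} = -2 + \frac{220}{\left(-5 + 26\right) - 314} = -2 + \frac{220}{21 - 314} = -2 + \frac{220}{-293} = -2 + 220 \left(- \frac{1}{293}\right) = -2 - \frac{220}{293} = - \frac{806}{293} \approx -2.7509$)
$- 127 V + 130 = \left(-127\right) \left(- \frac{806}{293}\right) + 130 = \frac{102362}{293} + 130 = \frac{140452}{293}$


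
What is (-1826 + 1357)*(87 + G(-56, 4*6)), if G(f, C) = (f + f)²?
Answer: -5923939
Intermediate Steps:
G(f, C) = 4*f² (G(f, C) = (2*f)² = 4*f²)
(-1826 + 1357)*(87 + G(-56, 4*6)) = (-1826 + 1357)*(87 + 4*(-56)²) = -469*(87 + 4*3136) = -469*(87 + 12544) = -469*12631 = -5923939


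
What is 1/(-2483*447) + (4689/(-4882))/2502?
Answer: -579615617/1506353197596 ≈ -0.00038478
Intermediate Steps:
1/(-2483*447) + (4689/(-4882))/2502 = -1/2483*1/447 + (4689*(-1/4882))*(1/2502) = -1/1109901 - 4689/4882*1/2502 = -1/1109901 - 521/1357196 = -579615617/1506353197596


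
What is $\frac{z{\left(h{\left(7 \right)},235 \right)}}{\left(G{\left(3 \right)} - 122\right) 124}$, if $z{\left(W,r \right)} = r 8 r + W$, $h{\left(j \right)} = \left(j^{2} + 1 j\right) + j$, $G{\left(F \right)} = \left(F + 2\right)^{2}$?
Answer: $- \frac{441863}{12028} \approx -36.736$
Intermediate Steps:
$G{\left(F \right)} = \left(2 + F\right)^{2}$
$h{\left(j \right)} = j^{2} + 2 j$ ($h{\left(j \right)} = \left(j^{2} + j\right) + j = \left(j + j^{2}\right) + j = j^{2} + 2 j$)
$z{\left(W,r \right)} = W + 8 r^{2}$ ($z{\left(W,r \right)} = 8 r^{2} + W = W + 8 r^{2}$)
$\frac{z{\left(h{\left(7 \right)},235 \right)}}{\left(G{\left(3 \right)} - 122\right) 124} = \frac{7 \left(2 + 7\right) + 8 \cdot 235^{2}}{\left(\left(2 + 3\right)^{2} - 122\right) 124} = \frac{7 \cdot 9 + 8 \cdot 55225}{\left(5^{2} - 122\right) 124} = \frac{63 + 441800}{\left(25 - 122\right) 124} = \frac{441863}{\left(-97\right) 124} = \frac{441863}{-12028} = 441863 \left(- \frac{1}{12028}\right) = - \frac{441863}{12028}$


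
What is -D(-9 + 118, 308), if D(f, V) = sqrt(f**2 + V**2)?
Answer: -sqrt(106745) ≈ -326.72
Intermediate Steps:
D(f, V) = sqrt(V**2 + f**2)
-D(-9 + 118, 308) = -sqrt(308**2 + (-9 + 118)**2) = -sqrt(94864 + 109**2) = -sqrt(94864 + 11881) = -sqrt(106745)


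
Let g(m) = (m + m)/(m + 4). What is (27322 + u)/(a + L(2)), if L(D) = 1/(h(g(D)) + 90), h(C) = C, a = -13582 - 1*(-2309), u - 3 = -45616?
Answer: 4975152/3066253 ≈ 1.6226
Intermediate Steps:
u = -45613 (u = 3 - 45616 = -45613)
g(m) = 2*m/(4 + m) (g(m) = (2*m)/(4 + m) = 2*m/(4 + m))
a = -11273 (a = -13582 + 2309 = -11273)
L(D) = 1/(90 + 2*D/(4 + D)) (L(D) = 1/(2*D/(4 + D) + 90) = 1/(90 + 2*D/(4 + D)))
(27322 + u)/(a + L(2)) = (27322 - 45613)/(-11273 + (4 + 2)/(4*(90 + 23*2))) = -18291/(-11273 + (1/4)*6/(90 + 46)) = -18291/(-11273 + (1/4)*6/136) = -18291/(-11273 + (1/4)*(1/136)*6) = -18291/(-11273 + 3/272) = -18291/(-3066253/272) = -18291*(-272/3066253) = 4975152/3066253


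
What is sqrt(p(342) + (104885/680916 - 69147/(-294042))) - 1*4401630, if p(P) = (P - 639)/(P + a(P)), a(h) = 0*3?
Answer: -4401630 + I*sqrt(48160451461142871360615)/317011678914 ≈ -4.4016e+6 + 0.69226*I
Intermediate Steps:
a(h) = 0
p(P) = (-639 + P)/P (p(P) = (P - 639)/(P + 0) = (-639 + P)/P)
sqrt(p(342) + (104885/680916 - 69147/(-294042))) - 1*4401630 = sqrt((-639 + 342)/342 + (104885/680916 - 69147/(-294042))) - 1*4401630 = sqrt((1/342)*(-297) + (104885*(1/680916) - 69147*(-1/294042))) - 4401630 = sqrt(-33/38 + (104885/680916 + 23049/98014)) - 4401630 = sqrt(-33/38 + 12987315637/33369650412) - 4401630 = sqrt(-303840234695/634023357828) - 4401630 = I*sqrt(48160451461142871360615)/317011678914 - 4401630 = -4401630 + I*sqrt(48160451461142871360615)/317011678914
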